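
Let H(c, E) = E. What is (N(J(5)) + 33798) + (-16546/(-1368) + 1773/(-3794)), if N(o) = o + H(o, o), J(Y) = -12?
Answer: 43838473667/1297548 ≈ 33786.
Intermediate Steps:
N(o) = 2*o (N(o) = o + o = 2*o)
(N(J(5)) + 33798) + (-16546/(-1368) + 1773/(-3794)) = (2*(-12) + 33798) + (-16546/(-1368) + 1773/(-3794)) = (-24 + 33798) + (-16546*(-1/1368) + 1773*(-1/3794)) = 33774 + (8273/684 - 1773/3794) = 33774 + 15087515/1297548 = 43838473667/1297548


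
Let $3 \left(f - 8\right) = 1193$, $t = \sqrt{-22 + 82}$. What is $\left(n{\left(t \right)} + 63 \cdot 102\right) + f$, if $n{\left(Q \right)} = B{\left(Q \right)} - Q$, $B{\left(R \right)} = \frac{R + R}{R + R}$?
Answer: $\frac{20498}{3} - 2 \sqrt{15} \approx 6824.9$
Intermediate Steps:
$B{\left(R \right)} = 1$ ($B{\left(R \right)} = \frac{2 R}{2 R} = 2 R \frac{1}{2 R} = 1$)
$t = 2 \sqrt{15}$ ($t = \sqrt{60} = 2 \sqrt{15} \approx 7.746$)
$f = \frac{1217}{3}$ ($f = 8 + \frac{1}{3} \cdot 1193 = 8 + \frac{1193}{3} = \frac{1217}{3} \approx 405.67$)
$n{\left(Q \right)} = 1 - Q$
$\left(n{\left(t \right)} + 63 \cdot 102\right) + f = \left(\left(1 - 2 \sqrt{15}\right) + 63 \cdot 102\right) + \frac{1217}{3} = \left(\left(1 - 2 \sqrt{15}\right) + 6426\right) + \frac{1217}{3} = \left(6427 - 2 \sqrt{15}\right) + \frac{1217}{3} = \frac{20498}{3} - 2 \sqrt{15}$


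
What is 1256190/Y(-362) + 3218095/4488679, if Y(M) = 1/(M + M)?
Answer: -4082370776041145/4488679 ≈ -9.0948e+8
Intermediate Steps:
Y(M) = 1/(2*M)
1256190/Y(-362) + 3218095/4488679 = 1256190/(((½)/(-362))) + 3218095/4488679 = 1256190/(((½)*(-1/362))) + 3218095*(1/4488679) = 1256190/(-1/724) + 3218095/4488679 = 1256190*(-724) + 3218095/4488679 = -909481560 + 3218095/4488679 = -4082370776041145/4488679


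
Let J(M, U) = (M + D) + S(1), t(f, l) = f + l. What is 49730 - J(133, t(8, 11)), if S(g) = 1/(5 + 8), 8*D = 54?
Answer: 2578689/52 ≈ 49590.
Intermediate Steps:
D = 27/4 (D = (⅛)*54 = 27/4 ≈ 6.7500)
S(g) = 1/13
J(M, U) = 355/52 + M (J(M, U) = (M + 27/4) + 1/13 = (27/4 + M) + 1/13 = 355/52 + M)
49730 - J(133, t(8, 11)) = 49730 - (355/52 + 133) = 49730 - 1*7271/52 = 49730 - 7271/52 = 2578689/52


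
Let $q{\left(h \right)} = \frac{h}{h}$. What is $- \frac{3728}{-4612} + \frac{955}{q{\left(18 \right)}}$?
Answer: $\frac{1102047}{1153} \approx 955.81$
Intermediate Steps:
$q{\left(h \right)} = 1$
$- \frac{3728}{-4612} + \frac{955}{q{\left(18 \right)}} = - \frac{3728}{-4612} + \frac{955}{1} = \left(-3728\right) \left(- \frac{1}{4612}\right) + 955 \cdot 1 = \frac{932}{1153} + 955 = \frac{1102047}{1153}$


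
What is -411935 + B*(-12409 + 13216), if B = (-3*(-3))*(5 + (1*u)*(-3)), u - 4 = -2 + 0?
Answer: -419198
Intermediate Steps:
u = 2 (u = 4 + (-2 + 0) = 4 - 2 = 2)
B = -9 (B = (-3*(-3))*(5 + (1*2)*(-3)) = 9*(5 + 2*(-3)) = 9*(5 - 6) = 9*(-1) = -9)
-411935 + B*(-12409 + 13216) = -411935 - 9*(-12409 + 13216) = -411935 - 9*807 = -411935 - 7263 = -419198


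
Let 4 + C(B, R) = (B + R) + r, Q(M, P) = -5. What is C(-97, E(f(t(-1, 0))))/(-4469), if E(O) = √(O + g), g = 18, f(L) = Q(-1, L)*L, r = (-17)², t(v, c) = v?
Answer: -188/4469 - √23/4469 ≈ -0.043141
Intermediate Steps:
r = 289
f(L) = -5*L
E(O) = √(18 + O) (E(O) = √(O + 18) = √(18 + O))
C(B, R) = 285 + B + R (C(B, R) = -4 + ((B + R) + 289) = -4 + (289 + B + R) = 285 + B + R)
C(-97, E(f(t(-1, 0))))/(-4469) = (285 - 97 + √(18 - 5*(-1)))/(-4469) = (285 - 97 + √(18 + 5))*(-1/4469) = (285 - 97 + √23)*(-1/4469) = (188 + √23)*(-1/4469) = -188/4469 - √23/4469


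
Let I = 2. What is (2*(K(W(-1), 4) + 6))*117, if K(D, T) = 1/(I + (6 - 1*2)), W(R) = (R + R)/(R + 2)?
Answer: 1443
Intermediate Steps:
W(R) = 2*R/(2 + R) (W(R) = (2*R)/(2 + R) = 2*R/(2 + R))
K(D, T) = ⅙ (K(D, T) = 1/(2 + (6 - 1*2)) = 1/(2 + (6 - 2)) = 1/(2 + 4) = 1/6 = ⅙)
(2*(K(W(-1), 4) + 6))*117 = (2*(⅙ + 6))*117 = (2*(37/6))*117 = (37/3)*117 = 1443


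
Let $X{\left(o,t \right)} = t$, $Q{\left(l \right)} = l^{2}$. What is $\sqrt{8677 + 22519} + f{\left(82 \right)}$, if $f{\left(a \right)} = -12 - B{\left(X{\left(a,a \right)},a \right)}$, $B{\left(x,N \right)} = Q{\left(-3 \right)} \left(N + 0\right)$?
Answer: $-750 + 2 \sqrt{7799} \approx -573.38$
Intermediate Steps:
$B{\left(x,N \right)} = 9 N$ ($B{\left(x,N \right)} = \left(-3\right)^{2} \left(N + 0\right) = 9 N$)
$f{\left(a \right)} = -12 - 9 a$
$\sqrt{8677 + 22519} + f{\left(82 \right)} = \sqrt{8677 + 22519} - 750 = \sqrt{31196} - 750 = 2 \sqrt{7799} - 750 = -750 + 2 \sqrt{7799}$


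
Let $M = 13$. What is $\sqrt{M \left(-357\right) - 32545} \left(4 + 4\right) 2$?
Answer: $16 i \sqrt{37186} \approx 3085.4 i$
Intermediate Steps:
$\sqrt{M \left(-357\right) - 32545} \left(4 + 4\right) 2 = \sqrt{13 \left(-357\right) - 32545} \left(4 + 4\right) 2 = \sqrt{-4641 - 32545} \cdot 8 \cdot 2 = \sqrt{-37186} \cdot 16 = i \sqrt{37186} \cdot 16 = 16 i \sqrt{37186}$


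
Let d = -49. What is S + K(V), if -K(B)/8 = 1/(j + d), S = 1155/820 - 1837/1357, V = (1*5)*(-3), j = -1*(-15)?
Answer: 1097575/3783316 ≈ 0.29011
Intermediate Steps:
j = 15
V = -15 (V = 5*(-3) = -15)
S = 12199/222548 (S = 1155*(1/820) - 1837*1/1357 = 231/164 - 1837/1357 = 12199/222548 ≈ 0.054815)
K(B) = 4/17 (K(B) = -8/(15 - 49) = -8/(-34) = -8*(-1/34) = 4/17)
S + K(V) = 12199/222548 + 4/17 = 1097575/3783316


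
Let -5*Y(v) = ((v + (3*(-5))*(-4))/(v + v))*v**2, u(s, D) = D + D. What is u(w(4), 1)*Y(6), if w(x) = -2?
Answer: -396/5 ≈ -79.200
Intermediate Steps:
u(s, D) = 2*D
Y(v) = -v*(60 + v)/10 (Y(v) = -(v + (3*(-5))*(-4))/(v + v)*v**2/5 = -(v - 15*(-4))/((2*v))*v**2/5 = -(v + 60)*(1/(2*v))*v**2/5 = -(60 + v)*(1/(2*v))*v**2/5 = -(60 + v)/(2*v)*v**2/5 = -v*(60 + v)/10)
u(w(4), 1)*Y(6) = (2*1)*(-1/10*6*(60 + 6)) = 2*(-1/10*6*66) = 2*(-198/5) = -396/5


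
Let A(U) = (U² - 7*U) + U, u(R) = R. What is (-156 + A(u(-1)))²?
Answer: 22201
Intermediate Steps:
A(U) = U² - 6*U
(-156 + A(u(-1)))² = (-156 - (-6 - 1))² = (-156 - 1*(-7))² = (-156 + 7)² = (-149)² = 22201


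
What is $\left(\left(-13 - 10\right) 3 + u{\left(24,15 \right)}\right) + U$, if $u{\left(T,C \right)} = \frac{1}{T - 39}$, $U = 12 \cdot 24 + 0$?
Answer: $\frac{3284}{15} \approx 218.93$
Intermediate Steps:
$U = 288$ ($U = 288 + 0 = 288$)
$u{\left(T,C \right)} = \frac{1}{-39 + T}$
$\left(\left(-13 - 10\right) 3 + u{\left(24,15 \right)}\right) + U = \left(\left(-13 - 10\right) 3 + \frac{1}{-39 + 24}\right) + 288 = \left(\left(-23\right) 3 + \frac{1}{-15}\right) + 288 = \left(-69 - \frac{1}{15}\right) + 288 = - \frac{1036}{15} + 288 = \frac{3284}{15}$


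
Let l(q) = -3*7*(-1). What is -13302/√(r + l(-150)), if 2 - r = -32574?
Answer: -13302*√32597/32597 ≈ -73.676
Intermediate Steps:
r = 32576 (r = 2 - 1*(-32574) = 2 + 32574 = 32576)
l(q) = 21 (l(q) = -21*(-1) = 21)
-13302/√(r + l(-150)) = -13302/√(32576 + 21) = -13302*√32597/32597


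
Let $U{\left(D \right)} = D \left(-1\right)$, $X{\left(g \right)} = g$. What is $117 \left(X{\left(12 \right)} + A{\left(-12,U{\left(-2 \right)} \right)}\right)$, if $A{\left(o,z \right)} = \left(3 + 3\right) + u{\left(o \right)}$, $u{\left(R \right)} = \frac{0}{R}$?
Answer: $2106$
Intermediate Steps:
$u{\left(R \right)} = 0$
$U{\left(D \right)} = - D$
$A{\left(o,z \right)} = 6$ ($A{\left(o,z \right)} = \left(3 + 3\right) + 0 = 6 + 0 = 6$)
$117 \left(X{\left(12 \right)} + A{\left(-12,U{\left(-2 \right)} \right)}\right) = 117 \left(12 + 6\right) = 117 \cdot 18 = 2106$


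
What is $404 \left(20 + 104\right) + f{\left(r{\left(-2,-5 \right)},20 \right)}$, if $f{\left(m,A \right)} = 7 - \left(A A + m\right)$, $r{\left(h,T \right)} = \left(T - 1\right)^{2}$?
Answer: $49667$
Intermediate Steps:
$r{\left(h,T \right)} = \left(-1 + T\right)^{2}$
$f{\left(m,A \right)} = 7 - m - A^{2}$ ($f{\left(m,A \right)} = 7 - \left(A^{2} + m\right) = 7 - \left(m + A^{2}\right) = 7 - m - A^{2}$)
$404 \left(20 + 104\right) + f{\left(r{\left(-2,-5 \right)},20 \right)} = 404 \left(20 + 104\right) - \left(393 + \left(-1 - 5\right)^{2}\right) = 404 \cdot 124 - 429 = 50096 - 429 = 49667$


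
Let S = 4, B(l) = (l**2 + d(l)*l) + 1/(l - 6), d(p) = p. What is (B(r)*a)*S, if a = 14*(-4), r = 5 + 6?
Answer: -271264/5 ≈ -54253.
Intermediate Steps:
r = 11
a = -56
B(l) = 1/(-6 + l) + 2*l**2 (B(l) = (l**2 + l*l) + 1/(l - 6) = (l**2 + l**2) + 1/(-6 + l) = 2*l**2 + 1/(-6 + l) = 1/(-6 + l) + 2*l**2)
(B(r)*a)*S = (((1 - 12*11**2 + 2*11**3)/(-6 + 11))*(-56))*4 = (((1 - 12*121 + 2*1331)/5)*(-56))*4 = (((1 - 1452 + 2662)/5)*(-56))*4 = (((1/5)*1211)*(-56))*4 = ((1211/5)*(-56))*4 = -67816/5*4 = -271264/5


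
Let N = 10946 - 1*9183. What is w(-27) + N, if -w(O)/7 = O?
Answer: 1952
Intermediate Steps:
w(O) = -7*O
N = 1763 (N = 10946 - 9183 = 1763)
w(-27) + N = -7*(-27) + 1763 = 189 + 1763 = 1952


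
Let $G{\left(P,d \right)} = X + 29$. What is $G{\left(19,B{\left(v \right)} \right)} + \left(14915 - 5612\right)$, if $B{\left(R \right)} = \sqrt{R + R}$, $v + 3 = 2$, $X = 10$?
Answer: $9342$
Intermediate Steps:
$v = -1$ ($v = -3 + 2 = -1$)
$B{\left(R \right)} = \sqrt{2} \sqrt{R}$ ($B{\left(R \right)} = \sqrt{2 R} = \sqrt{2} \sqrt{R}$)
$G{\left(P,d \right)} = 39$ ($G{\left(P,d \right)} = 10 + 29 = 39$)
$G{\left(19,B{\left(v \right)} \right)} + \left(14915 - 5612\right) = 39 + \left(14915 - 5612\right) = 39 + 9303 = 9342$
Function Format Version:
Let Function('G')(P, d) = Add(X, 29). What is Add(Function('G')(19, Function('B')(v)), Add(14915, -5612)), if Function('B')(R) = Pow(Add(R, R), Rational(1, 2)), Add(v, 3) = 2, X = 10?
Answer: 9342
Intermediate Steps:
v = -1 (v = Add(-3, 2) = -1)
Function('B')(R) = Mul(Pow(2, Rational(1, 2)), Pow(R, Rational(1, 2))) (Function('B')(R) = Pow(Mul(2, R), Rational(1, 2)) = Mul(Pow(2, Rational(1, 2)), Pow(R, Rational(1, 2))))
Function('G')(P, d) = 39 (Function('G')(P, d) = Add(10, 29) = 39)
Add(Function('G')(19, Function('B')(v)), Add(14915, -5612)) = Add(39, Add(14915, -5612)) = Add(39, 9303) = 9342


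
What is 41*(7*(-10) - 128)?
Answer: -8118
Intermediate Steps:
41*(7*(-10) - 128) = 41*(-70 - 128) = 41*(-198) = -8118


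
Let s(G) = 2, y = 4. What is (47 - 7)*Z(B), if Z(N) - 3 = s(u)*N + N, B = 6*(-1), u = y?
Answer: -600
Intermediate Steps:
u = 4
B = -6
Z(N) = 3 + 3*N (Z(N) = 3 + (2*N + N) = 3 + 3*N)
(47 - 7)*Z(B) = (47 - 7)*(3 + 3*(-6)) = 40*(3 - 18) = 40*(-15) = -600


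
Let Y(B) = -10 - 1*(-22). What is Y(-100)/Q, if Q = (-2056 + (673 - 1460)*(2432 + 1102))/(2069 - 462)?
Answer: -9642/1391657 ≈ -0.0069284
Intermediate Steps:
Y(B) = 12 (Y(B) = -10 + 22 = 12)
Q = -2783314/1607 (Q = (-2056 - 787*3534)/1607 = (-2056 - 2781258)*(1/1607) = -2783314*1/1607 = -2783314/1607 ≈ -1732.0)
Y(-100)/Q = 12/(-2783314/1607) = 12*(-1607/2783314) = -9642/1391657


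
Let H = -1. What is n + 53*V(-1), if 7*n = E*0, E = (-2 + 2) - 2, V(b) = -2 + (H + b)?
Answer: -212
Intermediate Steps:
V(b) = -3 + b (V(b) = -2 + (-1 + b) = -3 + b)
E = -2 (E = 0 - 2 = -2)
n = 0 (n = (-2*0)/7 = (⅐)*0 = 0)
n + 53*V(-1) = 0 + 53*(-3 - 1) = 0 + 53*(-4) = 0 - 212 = -212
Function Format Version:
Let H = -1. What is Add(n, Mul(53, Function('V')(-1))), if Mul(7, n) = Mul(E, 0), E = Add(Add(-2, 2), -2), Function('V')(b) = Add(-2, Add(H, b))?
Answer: -212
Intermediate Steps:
Function('V')(b) = Add(-3, b) (Function('V')(b) = Add(-2, Add(-1, b)) = Add(-3, b))
E = -2 (E = Add(0, -2) = -2)
n = 0 (n = Mul(Rational(1, 7), Mul(-2, 0)) = Mul(Rational(1, 7), 0) = 0)
Add(n, Mul(53, Function('V')(-1))) = Add(0, Mul(53, Add(-3, -1))) = Add(0, Mul(53, -4)) = Add(0, -212) = -212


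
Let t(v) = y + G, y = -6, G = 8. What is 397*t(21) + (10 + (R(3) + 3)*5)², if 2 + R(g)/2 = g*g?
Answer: 9819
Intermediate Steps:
R(g) = -4 + 2*g² (R(g) = -4 + 2*(g*g) = -4 + 2*g²)
t(v) = 2 (t(v) = -6 + 8 = 2)
397*t(21) + (10 + (R(3) + 3)*5)² = 397*2 + (10 + ((-4 + 2*3²) + 3)*5)² = 794 + (10 + ((-4 + 2*9) + 3)*5)² = 794 + (10 + ((-4 + 18) + 3)*5)² = 794 + (10 + (14 + 3)*5)² = 794 + (10 + 17*5)² = 794 + (10 + 85)² = 794 + 95² = 794 + 9025 = 9819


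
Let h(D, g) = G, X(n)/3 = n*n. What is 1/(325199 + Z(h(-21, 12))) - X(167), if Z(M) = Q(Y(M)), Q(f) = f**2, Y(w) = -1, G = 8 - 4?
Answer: -27208508399/325200 ≈ -83667.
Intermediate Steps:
X(n) = 3*n**2 (X(n) = 3*(n*n) = 3*n**2)
G = 4
h(D, g) = 4
Z(M) = 1 (Z(M) = (-1)**2 = 1)
1/(325199 + Z(h(-21, 12))) - X(167) = 1/(325199 + 1) - 3*167**2 = 1/325200 - 3*27889 = 1/325200 - 1*83667 = 1/325200 - 83667 = -27208508399/325200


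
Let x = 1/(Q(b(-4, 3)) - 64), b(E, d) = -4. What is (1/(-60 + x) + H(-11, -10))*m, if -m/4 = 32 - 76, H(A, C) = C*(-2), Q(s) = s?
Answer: 1304832/371 ≈ 3517.1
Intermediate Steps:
H(A, C) = -2*C
x = -1/68 (x = 1/(-4 - 64) = 1/(-68) = -1/68 ≈ -0.014706)
m = 176 (m = -4*(32 - 76) = -4*(-44) = 176)
(1/(-60 + x) + H(-11, -10))*m = (1/(-60 - 1/68) - 2*(-10))*176 = (1/(-4081/68) + 20)*176 = (-68/4081 + 20)*176 = (81552/4081)*176 = 1304832/371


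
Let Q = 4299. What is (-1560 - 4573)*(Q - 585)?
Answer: -22777962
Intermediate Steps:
(-1560 - 4573)*(Q - 585) = (-1560 - 4573)*(4299 - 585) = -6133*3714 = -22777962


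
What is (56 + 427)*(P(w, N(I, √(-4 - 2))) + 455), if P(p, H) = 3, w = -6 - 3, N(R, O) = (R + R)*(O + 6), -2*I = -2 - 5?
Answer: 221214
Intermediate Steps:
I = 7/2 (I = -(-2 - 5)/2 = -½*(-7) = 7/2 ≈ 3.5000)
N(R, O) = 2*R*(6 + O) (N(R, O) = (2*R)*(6 + O) = 2*R*(6 + O))
w = -9
(56 + 427)*(P(w, N(I, √(-4 - 2))) + 455) = (56 + 427)*(3 + 455) = 483*458 = 221214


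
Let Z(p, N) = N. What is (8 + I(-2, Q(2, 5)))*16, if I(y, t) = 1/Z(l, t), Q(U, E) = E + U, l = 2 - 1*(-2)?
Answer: 912/7 ≈ 130.29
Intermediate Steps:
l = 4 (l = 2 + 2 = 4)
I(y, t) = 1/t
(8 + I(-2, Q(2, 5)))*16 = (8 + 1/(5 + 2))*16 = (8 + 1/7)*16 = (8 + ⅐)*16 = (57/7)*16 = 912/7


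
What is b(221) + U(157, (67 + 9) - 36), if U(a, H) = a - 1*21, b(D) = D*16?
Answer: 3672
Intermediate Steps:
b(D) = 16*D
U(a, H) = -21 + a (U(a, H) = a - 21 = -21 + a)
b(221) + U(157, (67 + 9) - 36) = 16*221 + (-21 + 157) = 3536 + 136 = 3672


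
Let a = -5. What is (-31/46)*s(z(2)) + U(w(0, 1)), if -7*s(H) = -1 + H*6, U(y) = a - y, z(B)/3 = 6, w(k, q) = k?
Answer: 1707/322 ≈ 5.3012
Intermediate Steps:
z(B) = 18 (z(B) = 3*6 = 18)
U(y) = -5 - y
s(H) = ⅐ - 6*H/7 (s(H) = -(-1 + H*6)/7 = -(-1 + 6*H)/7 = ⅐ - 6*H/7)
(-31/46)*s(z(2)) + U(w(0, 1)) = (-31/46)*(⅐ - 6/7*18) + (-5 - 1*0) = (-31*1/46)*(⅐ - 108/7) + (-5 + 0) = -31/46*(-107/7) - 5 = 3317/322 - 5 = 1707/322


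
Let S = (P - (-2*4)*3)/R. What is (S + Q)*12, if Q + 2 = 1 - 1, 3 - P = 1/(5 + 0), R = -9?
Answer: -896/15 ≈ -59.733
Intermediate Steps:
P = 14/5 (P = 3 - 1/(5 + 0) = 3 - 1/5 = 14/5 ≈ 2.8000)
Q = -2 (Q = -2 + (1 - 1) = -2 + 0 = -2)
S = -134/45 (S = (14/5 - (-2*4)*3)/(-9) = (14/5 - (-8)*3)*(-1/9) = (14/5 - 1*(-24))*(-1/9) = (14/5 + 24)*(-1/9) = (134/5)*(-1/9) = -134/45 ≈ -2.9778)
(S + Q)*12 = (-134/45 - 2)*12 = -224/45*12 = -896/15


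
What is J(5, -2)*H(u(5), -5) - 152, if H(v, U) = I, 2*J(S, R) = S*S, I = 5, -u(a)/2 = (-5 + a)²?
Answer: -179/2 ≈ -89.500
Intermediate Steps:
u(a) = -2*(-5 + a)²
J(S, R) = S²/2 (J(S, R) = (S*S)/2 = S²/2)
H(v, U) = 5
J(5, -2)*H(u(5), -5) - 152 = ((½)*5²)*5 - 152 = ((½)*25)*5 - 152 = (25/2)*5 - 152 = 125/2 - 152 = -179/2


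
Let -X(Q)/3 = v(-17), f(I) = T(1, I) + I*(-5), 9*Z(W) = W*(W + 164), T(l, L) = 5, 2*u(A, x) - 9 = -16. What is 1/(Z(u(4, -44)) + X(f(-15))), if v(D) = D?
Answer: -12/137 ≈ -0.087591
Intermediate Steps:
u(A, x) = -7/2 (u(A, x) = 9/2 + (½)*(-16) = 9/2 - 8 = -7/2)
Z(W) = W*(164 + W)/9 (Z(W) = (W*(W + 164))/9 = (W*(164 + W))/9 = W*(164 + W)/9)
f(I) = 5 - 5*I (f(I) = 5 + I*(-5) = 5 - 5*I)
X(Q) = 51 (X(Q) = -3*(-17) = 51)
1/(Z(u(4, -44)) + X(f(-15))) = 1/((⅑)*(-7/2)*(164 - 7/2) + 51) = 1/((⅑)*(-7/2)*(321/2) + 51) = 1/(-749/12 + 51) = 1/(-137/12) = -12/137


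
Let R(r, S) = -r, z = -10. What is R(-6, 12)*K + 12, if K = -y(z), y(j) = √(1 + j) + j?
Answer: 72 - 18*I ≈ 72.0 - 18.0*I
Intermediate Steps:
y(j) = j + √(1 + j)
K = 10 - 3*I (K = -(-10 + √(1 - 10)) = -(-10 + √(-9)) = -(-10 + 3*I) = 10 - 3*I ≈ 10.0 - 3.0*I)
R(-6, 12)*K + 12 = (-1*(-6))*(10 - 3*I) + 12 = 6*(10 - 3*I) + 12 = (60 - 18*I) + 12 = 72 - 18*I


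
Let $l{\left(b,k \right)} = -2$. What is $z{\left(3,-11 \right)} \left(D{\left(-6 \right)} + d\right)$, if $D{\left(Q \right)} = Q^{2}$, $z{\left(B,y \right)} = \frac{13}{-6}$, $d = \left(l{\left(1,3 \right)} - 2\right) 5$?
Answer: $- \frac{104}{3} \approx -34.667$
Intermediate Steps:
$d = -20$ ($d = \left(-2 - 2\right) 5 = \left(-4\right) 5 = -20$)
$z{\left(B,y \right)} = - \frac{13}{6}$ ($z{\left(B,y \right)} = 13 \left(- \frac{1}{6}\right) = - \frac{13}{6}$)
$z{\left(3,-11 \right)} \left(D{\left(-6 \right)} + d\right) = - \frac{13 \left(\left(-6\right)^{2} - 20\right)}{6} = - \frac{13 \left(36 - 20\right)}{6} = \left(- \frac{13}{6}\right) 16 = - \frac{104}{3}$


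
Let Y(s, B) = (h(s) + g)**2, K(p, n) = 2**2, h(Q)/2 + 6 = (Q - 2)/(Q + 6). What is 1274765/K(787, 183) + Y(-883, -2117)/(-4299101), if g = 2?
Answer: 4215091105051513185/13226253012116 ≈ 3.1869e+5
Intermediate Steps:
h(Q) = -12 + 2*(-2 + Q)/(6 + Q) (h(Q) = -12 + 2*((Q - 2)/(Q + 6)) = -12 + 2*((-2 + Q)/(6 + Q)) = -12 + 2*(-2 + Q)/(6 + Q))
K(p, n) = 4
Y(s, B) = (2 + 2*(-38 - 5*s)/(6 + s))**2 (Y(s, B) = (2*(-38 - 5*s)/(6 + s) + 2)**2 = (2 + 2*(-38 - 5*s)/(6 + s))**2)
1274765/K(787, 183) + Y(-883, -2117)/(-4299101) = 1274765/4 + (64*(8 - 883)**2/(6 - 883)**2)/(-4299101) = 1274765*(1/4) + (64*(-875)**2/(-877)**2)*(-1/4299101) = 1274765/4 + (64*(1/769129)*765625)*(-1/4299101) = 1274765/4 + (49000000/769129)*(-1/4299101) = 1274765/4 - 49000000/3306563253029 = 4215091105051513185/13226253012116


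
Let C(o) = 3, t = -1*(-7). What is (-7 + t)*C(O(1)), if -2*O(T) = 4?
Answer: 0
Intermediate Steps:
O(T) = -2 (O(T) = -½*4 = -2)
t = 7
(-7 + t)*C(O(1)) = (-7 + 7)*3 = 0*3 = 0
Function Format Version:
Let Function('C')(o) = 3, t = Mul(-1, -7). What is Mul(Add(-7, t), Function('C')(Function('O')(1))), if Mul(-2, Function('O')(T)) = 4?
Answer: 0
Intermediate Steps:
Function('O')(T) = -2 (Function('O')(T) = Mul(Rational(-1, 2), 4) = -2)
t = 7
Mul(Add(-7, t), Function('C')(Function('O')(1))) = Mul(Add(-7, 7), 3) = Mul(0, 3) = 0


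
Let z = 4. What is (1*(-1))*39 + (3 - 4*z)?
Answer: -52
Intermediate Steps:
(1*(-1))*39 + (3 - 4*z) = (1*(-1))*39 + (3 - 4*4) = -1*39 + (3 - 16) = -39 - 13 = -52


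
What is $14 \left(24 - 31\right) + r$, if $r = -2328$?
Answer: $-2426$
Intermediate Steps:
$14 \left(24 - 31\right) + r = 14 \left(24 - 31\right) - 2328 = 14 \left(-7\right) - 2328 = -98 - 2328 = -2426$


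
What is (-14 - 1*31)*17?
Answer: -765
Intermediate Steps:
(-14 - 1*31)*17 = (-14 - 31)*17 = -45*17 = -765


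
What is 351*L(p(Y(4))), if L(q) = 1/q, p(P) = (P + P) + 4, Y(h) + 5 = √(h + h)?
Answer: -1053/2 - 351*√2 ≈ -1022.9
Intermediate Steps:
Y(h) = -5 + √2*√h (Y(h) = -5 + √(h + h) = -5 + √(2*h) = -5 + √2*√h)
p(P) = 4 + 2*P (p(P) = 2*P + 4 = 4 + 2*P)
351*L(p(Y(4))) = 351/(4 + 2*(-5 + √2*√4)) = 351/(4 + 2*(-5 + √2*2)) = 351/(4 + 2*(-5 + 2*√2)) = 351/(4 + (-10 + 4*√2)) = 351/(-6 + 4*√2)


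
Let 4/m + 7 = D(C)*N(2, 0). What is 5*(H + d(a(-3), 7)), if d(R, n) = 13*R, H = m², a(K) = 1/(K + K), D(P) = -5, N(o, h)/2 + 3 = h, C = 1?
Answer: -33905/3174 ≈ -10.682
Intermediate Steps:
N(o, h) = -6 + 2*h
m = 4/23 (m = 4/(-7 - 5*(-6 + 2*0)) = 4/(-7 - 5*(-6 + 0)) = 4/(-7 - 5*(-6)) = 4/(-7 + 30) = 4/23 ≈ 0.17391)
a(K) = 1/(2*K)
H = 16/529 (H = (4/23)² = 16/529 ≈ 0.030246)
5*(H + d(a(-3), 7)) = 5*(16/529 + 13*((½)/(-3))) = 5*(16/529 + 13*((½)*(-⅓))) = 5*(16/529 + 13*(-⅙)) = 5*(16/529 - 13/6) = 5*(-6781/3174) = -33905/3174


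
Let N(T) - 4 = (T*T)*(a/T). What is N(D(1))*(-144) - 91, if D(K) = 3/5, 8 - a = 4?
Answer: -5063/5 ≈ -1012.6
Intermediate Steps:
a = 4 (a = 8 - 1*4 = 8 - 4 = 4)
D(K) = 3/5 (D(K) = 3*(1/5) = 3/5)
N(T) = 4 + 4*T (N(T) = 4 + (T*T)*(4/T) = 4 + T**2*(4/T) = 4 + 4*T)
N(D(1))*(-144) - 91 = (4 + 4*(3/5))*(-144) - 91 = (4 + 12/5)*(-144) - 91 = (32/5)*(-144) - 91 = -4608/5 - 91 = -5063/5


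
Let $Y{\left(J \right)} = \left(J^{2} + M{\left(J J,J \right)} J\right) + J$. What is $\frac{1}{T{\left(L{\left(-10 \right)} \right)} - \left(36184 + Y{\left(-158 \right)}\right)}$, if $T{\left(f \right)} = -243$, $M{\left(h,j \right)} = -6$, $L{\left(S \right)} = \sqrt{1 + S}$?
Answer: $- \frac{1}{62181} \approx -1.6082 \cdot 10^{-5}$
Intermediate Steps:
$Y{\left(J \right)} = J^{2} - 5 J$ ($Y{\left(J \right)} = \left(J^{2} - 6 J\right) + J = J^{2} - 5 J$)
$\frac{1}{T{\left(L{\left(-10 \right)} \right)} - \left(36184 + Y{\left(-158 \right)}\right)} = \frac{1}{-243 - \left(36184 - 158 \left(-5 - 158\right)\right)} = \frac{1}{-243 - \left(36184 + 25754\right)} = \frac{1}{-243 - 61938} = \frac{1}{-62181} = - \frac{1}{62181}$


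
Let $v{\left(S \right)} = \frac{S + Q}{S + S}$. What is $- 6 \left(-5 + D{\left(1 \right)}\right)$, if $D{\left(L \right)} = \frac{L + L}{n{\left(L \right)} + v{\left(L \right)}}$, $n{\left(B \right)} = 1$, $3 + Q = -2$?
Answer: $42$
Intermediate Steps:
$Q = -5$ ($Q = -3 - 2 = -5$)
$v{\left(S \right)} = \frac{-5 + S}{2 S}$ ($v{\left(S \right)} = \frac{S - 5}{S + S} = \frac{-5 + S}{2 S}$)
$D{\left(L \right)} = \frac{2 L}{1 + \frac{-5 + L}{2 L}}$ ($D{\left(L \right)} = \frac{L + L}{1 + \frac{-5 + L}{2 L}} = \frac{2 L}{1 + \frac{-5 + L}{2 L}}$)
$- 6 \left(-5 + D{\left(1 \right)}\right) = - 6 \left(-5 + \frac{4 \cdot 1^{2}}{-5 + 3 \cdot 1}\right) = - 6 \left(-5 + 4 \cdot 1 \frac{1}{-5 + 3}\right) = - 6 \left(-5 + 4 \cdot 1 \frac{1}{-2}\right) = - 6 \left(-5 + 4 \cdot 1 \left(- \frac{1}{2}\right)\right) = - 6 \left(-5 - 2\right) = \left(-6\right) \left(-7\right) = 42$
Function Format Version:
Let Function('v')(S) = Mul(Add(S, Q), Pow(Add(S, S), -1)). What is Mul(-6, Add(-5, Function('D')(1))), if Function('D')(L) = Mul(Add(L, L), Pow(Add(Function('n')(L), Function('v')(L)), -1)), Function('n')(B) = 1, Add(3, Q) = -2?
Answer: 42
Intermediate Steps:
Q = -5 (Q = Add(-3, -2) = -5)
Function('v')(S) = Mul(Rational(1, 2), Pow(S, -1), Add(-5, S)) (Function('v')(S) = Mul(Add(S, -5), Pow(Add(S, S), -1)) = Mul(Add(-5, S), Pow(Mul(2, S), -1)) = Mul(Add(-5, S), Mul(Rational(1, 2), Pow(S, -1))) = Mul(Rational(1, 2), Pow(S, -1), Add(-5, S)))
Function('D')(L) = Mul(2, L, Pow(Add(1, Mul(Rational(1, 2), Pow(L, -1), Add(-5, L))), -1)) (Function('D')(L) = Mul(Add(L, L), Pow(Add(1, Mul(Rational(1, 2), Pow(L, -1), Add(-5, L))), -1)) = Mul(Mul(2, L), Pow(Add(1, Mul(Rational(1, 2), Pow(L, -1), Add(-5, L))), -1)) = Mul(2, L, Pow(Add(1, Mul(Rational(1, 2), Pow(L, -1), Add(-5, L))), -1)))
Mul(-6, Add(-5, Function('D')(1))) = Mul(-6, Add(-5, Mul(4, Pow(1, 2), Pow(Add(-5, Mul(3, 1)), -1)))) = Mul(-6, Add(-5, Mul(4, 1, Pow(Add(-5, 3), -1)))) = Mul(-6, Add(-5, Mul(4, 1, Pow(-2, -1)))) = Mul(-6, Add(-5, Mul(4, 1, Rational(-1, 2)))) = Mul(-6, Add(-5, -2)) = Mul(-6, -7) = 42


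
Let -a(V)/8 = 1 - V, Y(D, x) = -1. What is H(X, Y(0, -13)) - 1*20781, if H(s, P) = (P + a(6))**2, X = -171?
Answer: -19260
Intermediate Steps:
a(V) = -8 + 8*V (a(V) = -8*(1 - V) = -8 + 8*V)
H(s, P) = (40 + P)**2 (H(s, P) = (P + (-8 + 8*6))**2 = (P + (-8 + 48))**2 = (P + 40)**2 = (40 + P)**2)
H(X, Y(0, -13)) - 1*20781 = (40 - 1)**2 - 1*20781 = 39**2 - 20781 = 1521 - 20781 = -19260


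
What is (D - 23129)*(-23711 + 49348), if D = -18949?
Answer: -1078753686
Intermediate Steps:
(D - 23129)*(-23711 + 49348) = (-18949 - 23129)*(-23711 + 49348) = -42078*25637 = -1078753686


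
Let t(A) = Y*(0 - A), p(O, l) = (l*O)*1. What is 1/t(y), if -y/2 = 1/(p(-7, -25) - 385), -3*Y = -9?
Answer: -35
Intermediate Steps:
Y = 3 (Y = -1/3*(-9) = 3)
p(O, l) = O*l (p(O, l) = (O*l)*1 = O*l)
y = 1/105 (y = -2/(-7*(-25) - 385) = -2/(175 - 385) = -2/(-210) = -2*(-1/210) = 1/105 ≈ 0.0095238)
t(A) = -3*A (t(A) = 3*(0 - A) = 3*(-A) = -3*A)
1/t(y) = 1/(-3*1/105) = 1/(-1/35) = -35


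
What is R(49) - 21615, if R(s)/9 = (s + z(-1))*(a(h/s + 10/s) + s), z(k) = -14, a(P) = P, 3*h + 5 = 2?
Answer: -42855/7 ≈ -6122.1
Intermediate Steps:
h = -1 (h = -5/3 + (⅓)*2 = -5/3 + ⅔ = -1)
R(s) = 9*(-14 + s)*(s + 9/s) (R(s) = 9*((s - 14)*((-1/s + 10/s) + s)) = 9*((-14 + s)*(9/s + s)) = 9*((-14 + s)*(s + 9/s)) = 9*(-14 + s)*(s + 9/s))
R(49) - 21615 = (81 - 1134/49 - 126*49 + 9*49²) - 21615 = (81 - 1134*1/49 - 6174 + 9*2401) - 21615 = (81 - 162/7 - 6174 + 21609) - 21615 = 108450/7 - 21615 = -42855/7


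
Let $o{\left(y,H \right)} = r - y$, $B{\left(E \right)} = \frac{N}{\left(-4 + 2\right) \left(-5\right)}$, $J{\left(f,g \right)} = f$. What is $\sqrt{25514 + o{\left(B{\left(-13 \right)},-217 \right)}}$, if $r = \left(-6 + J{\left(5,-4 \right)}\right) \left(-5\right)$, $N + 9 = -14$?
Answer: $\frac{3 \sqrt{283570}}{10} \approx 159.75$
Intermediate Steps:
$N = -23$ ($N = -9 - 14 = -23$)
$B{\left(E \right)} = - \frac{23}{10}$ ($B{\left(E \right)} = - \frac{23}{\left(-4 + 2\right) \left(-5\right)} = - \frac{23}{\left(-2\right) \left(-5\right)} = - \frac{23}{10}$)
$r = 5$ ($r = \left(-6 + 5\right) \left(-5\right) = \left(-1\right) \left(-5\right) = 5$)
$o{\left(y,H \right)} = 5 - y$
$\sqrt{25514 + o{\left(B{\left(-13 \right)},-217 \right)}} = \sqrt{25514 + \left(5 - - \frac{23}{10}\right)} = \sqrt{25514 + \left(5 + \frac{23}{10}\right)} = \sqrt{25514 + \frac{73}{10}} = \sqrt{\frac{255213}{10}} = \frac{3 \sqrt{283570}}{10}$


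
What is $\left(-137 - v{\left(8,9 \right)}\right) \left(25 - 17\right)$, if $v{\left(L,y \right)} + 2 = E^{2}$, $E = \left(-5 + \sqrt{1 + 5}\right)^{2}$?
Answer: $-13568 + 4960 \sqrt{6} \approx -1418.5$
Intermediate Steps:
$E = \left(-5 + \sqrt{6}\right)^{2} \approx 6.5051$
$v{\left(L,y \right)} = -2 + \left(5 - \sqrt{6}\right)^{4}$ ($v{\left(L,y \right)} = -2 + \left(\left(5 - \sqrt{6}\right)^{2}\right)^{2} = -2 + \left(5 - \sqrt{6}\right)^{4}$)
$\left(-137 - v{\left(8,9 \right)}\right) \left(25 - 17\right) = \left(-137 - \left(1559 - 620 \sqrt{6}\right)\right) \left(25 - 17\right) = \left(-1696 + 620 \sqrt{6}\right) 8 = -13568 + 4960 \sqrt{6}$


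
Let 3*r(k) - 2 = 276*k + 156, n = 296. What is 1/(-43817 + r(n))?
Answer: -3/49597 ≈ -6.0488e-5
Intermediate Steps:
r(k) = 158/3 + 92*k (r(k) = 2/3 + (276*k + 156)/3 = 2/3 + (156 + 276*k)/3 = 2/3 + (52 + 92*k) = 158/3 + 92*k)
1/(-43817 + r(n)) = 1/(-43817 + (158/3 + 92*296)) = 1/(-43817 + (158/3 + 27232)) = 1/(-43817 + 81854/3) = 1/(-49597/3) = -3/49597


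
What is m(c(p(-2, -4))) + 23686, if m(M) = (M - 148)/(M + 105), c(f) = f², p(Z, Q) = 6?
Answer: 3339614/141 ≈ 23685.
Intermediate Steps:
m(M) = (-148 + M)/(105 + M)
m(c(p(-2, -4))) + 23686 = (-148 + 6²)/(105 + 6²) + 23686 = (-148 + 36)/(105 + 36) + 23686 = -112/141 + 23686 = 3339614/141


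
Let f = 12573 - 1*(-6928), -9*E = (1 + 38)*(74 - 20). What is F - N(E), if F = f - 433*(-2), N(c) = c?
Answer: 20601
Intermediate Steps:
E = -234 (E = -(1 + 38)*(74 - 20)/9 = -13*54/3 = -⅑*2106 = -234)
f = 19501 (f = 12573 + 6928 = 19501)
F = 20367 (F = 19501 - 433*(-2) = 19501 + 866 = 20367)
F - N(E) = 20367 - 1*(-234) = 20367 + 234 = 20601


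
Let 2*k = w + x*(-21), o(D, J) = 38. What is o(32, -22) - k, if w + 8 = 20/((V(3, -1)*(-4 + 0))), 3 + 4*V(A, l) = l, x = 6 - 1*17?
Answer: -76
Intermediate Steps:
x = -11 (x = 6 - 17 = -11)
V(A, l) = -¾ + l/4
w = -3 (w = -8 + 20/(((-¾ + (¼)*(-1))*(-4 + 0))) = -8 + 20/(((-¾ - ¼)*(-4))) = -8 + 20/((-1*(-4))) = -8 + 20/4 = -8 + 20*(¼) = -8 + 5 = -3)
k = 114 (k = (-3 - 11*(-21))/2 = (-3 + 231)/2 = (½)*228 = 114)
o(32, -22) - k = 38 - 1*114 = 38 - 114 = -76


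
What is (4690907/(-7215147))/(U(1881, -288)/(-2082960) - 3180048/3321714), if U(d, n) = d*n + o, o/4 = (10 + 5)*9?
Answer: 13660089775197580/14655740092139781 ≈ 0.93206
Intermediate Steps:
o = 540 (o = 4*((10 + 5)*9) = 4*(15*9) = 4*135 = 540)
U(d, n) = 540 + d*n (U(d, n) = d*n + 540 = 540 + d*n)
(4690907/(-7215147))/(U(1881, -288)/(-2082960) - 3180048/3321714) = (4690907/(-7215147))/((540 + 1881*(-288))/(-2082960) - 3180048/3321714) = (4690907*(-1/7215147))/((540 - 541728)*(-1/2082960) - 3180048*1/3321714) = -4690907/(7215147*(-541188*(-1/2082960) - 530008/553619)) = -4690907/(7215147*(15033/57860 - 530008/553619)) = -4690907/(7215147*(-2031246223/2912035940)) = -4690907/7215147*(-2912035940/2031246223) = 13660089775197580/14655740092139781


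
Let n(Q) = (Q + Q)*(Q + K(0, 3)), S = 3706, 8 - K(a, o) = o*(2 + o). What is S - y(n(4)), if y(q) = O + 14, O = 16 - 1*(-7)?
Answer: 3669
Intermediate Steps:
K(a, o) = 8 - o*(2 + o)
O = 23 (O = 16 + 7 = 23)
n(Q) = 2*Q*(-7 + Q) (n(Q) = (Q + Q)*(Q + (8 - 1*3² - 2*3)) = (2*Q)*(Q + (8 - 1*9 - 6)) = (2*Q)*(Q + (8 - 9 - 6)) = (2*Q)*(Q - 7) = (2*Q)*(-7 + Q) = 2*Q*(-7 + Q))
y(q) = 37 (y(q) = 23 + 14 = 37)
S - y(n(4)) = 3706 - 1*37 = 3706 - 37 = 3669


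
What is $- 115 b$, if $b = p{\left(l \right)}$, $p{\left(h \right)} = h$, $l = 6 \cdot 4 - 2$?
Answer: $-2530$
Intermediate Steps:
$l = 22$ ($l = 24 - 2 = 22$)
$b = 22$
$- 115 b = \left(-115\right) 22 = -2530$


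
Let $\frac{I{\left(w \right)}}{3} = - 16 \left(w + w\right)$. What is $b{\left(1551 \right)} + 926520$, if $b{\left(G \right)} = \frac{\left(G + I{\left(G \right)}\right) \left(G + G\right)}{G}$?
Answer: $631830$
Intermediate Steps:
$I{\left(w \right)} = - 96 w$ ($I{\left(w \right)} = 3 \left(- 16 \left(w + w\right)\right) = 3 \left(- 16 \cdot 2 w\right) = 3 \left(- 32 w\right) = - 96 w$)
$b{\left(G \right)} = - 190 G$ ($b{\left(G \right)} = \frac{\left(G - 96 G\right) \left(G + G\right)}{G} = \frac{- 95 G 2 G}{G} = \frac{\left(-190\right) G^{2}}{G} = - 190 G$)
$b{\left(1551 \right)} + 926520 = \left(-190\right) 1551 + 926520 = -294690 + 926520 = 631830$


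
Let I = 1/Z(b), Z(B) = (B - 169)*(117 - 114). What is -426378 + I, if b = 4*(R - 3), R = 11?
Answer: -175241359/411 ≈ -4.2638e+5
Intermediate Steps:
b = 32 (b = 4*(11 - 3) = 4*8 = 32)
Z(B) = -507 + 3*B (Z(B) = (-169 + B)*3 = -507 + 3*B)
I = -1/411 (I = 1/(-507 + 3*32) = 1/(-507 + 96) = 1/(-411) = -1/411 ≈ -0.0024331)
-426378 + I = -426378 - 1/411 = -175241359/411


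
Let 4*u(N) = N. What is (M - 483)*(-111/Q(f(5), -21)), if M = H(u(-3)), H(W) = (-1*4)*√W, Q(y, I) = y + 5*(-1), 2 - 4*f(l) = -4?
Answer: -15318 - 444*I*√3/7 ≈ -15318.0 - 109.86*I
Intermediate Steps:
u(N) = N/4
f(l) = 3/2 (f(l) = ½ - ¼*(-4) = ½ + 1 = 3/2)
Q(y, I) = -5 + y (Q(y, I) = y - 5 = -5 + y)
H(W) = -4*√W
M = -2*I*√3 (M = -4*I*√3/2 = -2*I*√3 ≈ -3.4641*I)
(M - 483)*(-111/Q(f(5), -21)) = (-2*I*√3 - 483)*(-111/(-5 + 3/2)) = (-483 - 2*I*√3)*(-111/(-7/2)) = (-483 - 2*I*√3)*(-111*(-2/7)) = (-483 - 2*I*√3)*(222/7) = -15318 - 444*I*√3/7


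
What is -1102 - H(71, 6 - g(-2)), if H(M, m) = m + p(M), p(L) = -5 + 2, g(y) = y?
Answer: -1107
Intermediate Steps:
p(L) = -3
H(M, m) = -3 + m (H(M, m) = m - 3 = -3 + m)
-1102 - H(71, 6 - g(-2)) = -1102 - (-3 + (6 - 1*(-2))) = -1102 - (-3 + (6 + 2)) = -1102 - (-3 + 8) = -1102 - 1*5 = -1102 - 5 = -1107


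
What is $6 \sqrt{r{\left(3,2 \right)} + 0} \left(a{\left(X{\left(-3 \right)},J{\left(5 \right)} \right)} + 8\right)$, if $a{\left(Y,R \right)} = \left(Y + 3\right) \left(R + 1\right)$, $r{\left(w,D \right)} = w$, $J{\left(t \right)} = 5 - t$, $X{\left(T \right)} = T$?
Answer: $48 \sqrt{3} \approx 83.138$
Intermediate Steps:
$a{\left(Y,R \right)} = \left(1 + R\right) \left(3 + Y\right)$ ($a{\left(Y,R \right)} = \left(3 + Y\right) \left(1 + R\right) = \left(1 + R\right) \left(3 + Y\right)$)
$6 \sqrt{r{\left(3,2 \right)} + 0} \left(a{\left(X{\left(-3 \right)},J{\left(5 \right)} \right)} + 8\right) = 6 \sqrt{3 + 0} \left(\left(3 - 3 + 3 \left(5 - 5\right) + \left(5 - 5\right) \left(-3\right)\right) + 8\right) = 6 \sqrt{3} \left(\left(3 - 3 + 3 \left(5 - 5\right) + \left(5 - 5\right) \left(-3\right)\right) + 8\right) = 6 \sqrt{3} \left(\left(3 - 3 + 3 \cdot 0 + 0 \left(-3\right)\right) + 8\right) = 6 \sqrt{3} \left(\left(3 - 3 + 0 + 0\right) + 8\right) = 6 \sqrt{3} \left(0 + 8\right) = 6 \sqrt{3} \cdot 8 = 48 \sqrt{3}$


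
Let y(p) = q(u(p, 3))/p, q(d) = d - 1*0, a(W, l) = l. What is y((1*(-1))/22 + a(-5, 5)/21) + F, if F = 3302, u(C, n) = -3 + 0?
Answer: 292492/89 ≈ 3286.4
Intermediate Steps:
u(C, n) = -3
q(d) = d (q(d) = d + 0 = d)
y(p) = -3/p
y((1*(-1))/22 + a(-5, 5)/21) + F = -3/((1*(-1))/22 + 5/21) + 3302 = -3/(-1*1/22 + 5*(1/21)) + 3302 = -3/(-1/22 + 5/21) + 3302 = -3/89/462 + 3302 = -3*462/89 + 3302 = -1386/89 + 3302 = 292492/89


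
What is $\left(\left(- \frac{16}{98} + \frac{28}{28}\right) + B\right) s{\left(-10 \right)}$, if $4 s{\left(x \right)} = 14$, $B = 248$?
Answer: $\frac{12193}{14} \approx 870.93$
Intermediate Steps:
$s{\left(x \right)} = \frac{7}{2}$ ($s{\left(x \right)} = \frac{1}{4} \cdot 14 = \frac{7}{2}$)
$\left(\left(- \frac{16}{98} + \frac{28}{28}\right) + B\right) s{\left(-10 \right)} = \left(\left(- \frac{16}{98} + \frac{28}{28}\right) + 248\right) \frac{7}{2} = \left(\left(\left(-16\right) \frac{1}{98} + 28 \cdot \frac{1}{28}\right) + 248\right) \frac{7}{2} = \left(\left(- \frac{8}{49} + 1\right) + 248\right) \frac{7}{2} = \left(\frac{41}{49} + 248\right) \frac{7}{2} = \frac{12193}{49} \cdot \frac{7}{2} = \frac{12193}{14}$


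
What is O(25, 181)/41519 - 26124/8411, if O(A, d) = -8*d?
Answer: -1096821484/349216309 ≈ -3.1408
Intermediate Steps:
O(25, 181)/41519 - 26124/8411 = -8*181/41519 - 26124/8411 = -1448*1/41519 - 26124*1/8411 = -1448/41519 - 26124/8411 = -1096821484/349216309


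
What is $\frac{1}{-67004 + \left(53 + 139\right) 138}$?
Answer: $- \frac{1}{40508} \approx -2.4686 \cdot 10^{-5}$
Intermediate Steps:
$\frac{1}{-67004 + \left(53 + 139\right) 138} = \frac{1}{-67004 + 192 \cdot 138} = \frac{1}{-67004 + 26496} = \frac{1}{-40508} = - \frac{1}{40508}$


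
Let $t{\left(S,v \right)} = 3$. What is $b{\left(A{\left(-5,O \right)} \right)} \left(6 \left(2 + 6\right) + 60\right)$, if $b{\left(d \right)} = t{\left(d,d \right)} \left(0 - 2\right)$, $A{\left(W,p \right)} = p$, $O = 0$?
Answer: $-648$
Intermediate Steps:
$b{\left(d \right)} = -6$ ($b{\left(d \right)} = 3 \left(0 - 2\right) = 3 \left(-2\right) = -6$)
$b{\left(A{\left(-5,O \right)} \right)} \left(6 \left(2 + 6\right) + 60\right) = - 6 \left(6 \left(2 + 6\right) + 60\right) = - 6 \left(6 \cdot 8 + 60\right) = - 6 \left(48 + 60\right) = \left(-6\right) 108 = -648$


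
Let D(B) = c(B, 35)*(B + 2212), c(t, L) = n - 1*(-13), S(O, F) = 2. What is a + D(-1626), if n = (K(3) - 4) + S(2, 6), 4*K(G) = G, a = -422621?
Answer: -831471/2 ≈ -4.1574e+5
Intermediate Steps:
K(G) = G/4
n = -5/4 (n = ((1/4)*3 - 4) + 2 = (3/4 - 4) + 2 = -13/4 + 2 = -5/4 ≈ -1.2500)
c(t, L) = 47/4 (c(t, L) = -5/4 - 1*(-13) = -5/4 + 13 = 47/4)
D(B) = 25991 + 47*B/4 (D(B) = 47*(B + 2212)/4 = 47*(2212 + B)/4 = 25991 + 47*B/4)
a + D(-1626) = -422621 + (25991 + (47/4)*(-1626)) = -422621 + (25991 - 38211/2) = -422621 + 13771/2 = -831471/2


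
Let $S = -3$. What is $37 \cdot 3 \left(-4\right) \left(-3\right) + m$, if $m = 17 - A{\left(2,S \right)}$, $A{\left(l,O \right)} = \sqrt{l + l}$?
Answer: $1347$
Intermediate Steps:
$A{\left(l,O \right)} = \sqrt{2} \sqrt{l}$ ($A{\left(l,O \right)} = \sqrt{2 l} = \sqrt{2} \sqrt{l}$)
$m = 15$ ($m = 17 - \sqrt{2} \sqrt{2} = 17 - 2 = 15$)
$37 \cdot 3 \left(-4\right) \left(-3\right) + m = 37 \cdot 3 \left(-4\right) \left(-3\right) + 15 = 37 \left(\left(-12\right) \left(-3\right)\right) + 15 = 37 \cdot 36 + 15 = 1332 + 15 = 1347$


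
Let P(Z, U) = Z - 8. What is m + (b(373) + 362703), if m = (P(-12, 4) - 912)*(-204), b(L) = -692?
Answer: 552139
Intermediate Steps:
P(Z, U) = -8 + Z
m = 190128 (m = ((-8 - 12) - 912)*(-204) = (-20 - 912)*(-204) = -932*(-204) = 190128)
m + (b(373) + 362703) = 190128 + (-692 + 362703) = 190128 + 362011 = 552139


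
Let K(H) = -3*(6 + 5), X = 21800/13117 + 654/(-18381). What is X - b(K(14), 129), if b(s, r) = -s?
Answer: -2521430253/80367859 ≈ -31.374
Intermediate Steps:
X = 130709094/80367859 (X = 21800*(1/13117) + 654*(-1/18381) = 21800/13117 - 218/6127 = 130709094/80367859 ≈ 1.6264)
K(H) = -33 (K(H) = -3*11 = -33)
X - b(K(14), 129) = 130709094/80367859 - (-1)*(-33) = 130709094/80367859 - 1*33 = 130709094/80367859 - 33 = -2521430253/80367859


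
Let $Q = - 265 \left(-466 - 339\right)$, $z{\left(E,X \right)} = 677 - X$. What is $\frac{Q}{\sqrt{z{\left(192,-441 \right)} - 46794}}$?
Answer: $- \frac{213325 i \sqrt{11419}}{22838} \approx - 998.15 i$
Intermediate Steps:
$Q = 213325$ ($Q = \left(-265\right) \left(-805\right) = 213325$)
$\frac{Q}{\sqrt{z{\left(192,-441 \right)} - 46794}} = \frac{213325}{\sqrt{\left(677 - -441\right) - 46794}} = \frac{213325}{\sqrt{\left(677 + 441\right) - 46794}} = \frac{213325}{\sqrt{1118 - 46794}} = \frac{213325}{\sqrt{-45676}} = \frac{213325}{2 i \sqrt{11419}} = 213325 \left(- \frac{i \sqrt{11419}}{22838}\right) = - \frac{213325 i \sqrt{11419}}{22838}$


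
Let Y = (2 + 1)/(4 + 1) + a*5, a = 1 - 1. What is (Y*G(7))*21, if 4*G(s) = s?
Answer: 441/20 ≈ 22.050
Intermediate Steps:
G(s) = s/4
a = 0
Y = ⅗ (Y = (2 + 1)/(4 + 1) + 0*5 = 3/5 + 0 = 3*(⅕) + 0 = ⅗ + 0 = ⅗ ≈ 0.60000)
(Y*G(7))*21 = (3*((¼)*7)/5)*21 = ((⅗)*(7/4))*21 = (21/20)*21 = 441/20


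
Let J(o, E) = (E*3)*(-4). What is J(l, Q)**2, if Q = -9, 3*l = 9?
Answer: 11664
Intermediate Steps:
l = 3 (l = (1/3)*9 = 3)
J(o, E) = -12*E (J(o, E) = (3*E)*(-4) = -12*E)
J(l, Q)**2 = (-12*(-9))**2 = 108**2 = 11664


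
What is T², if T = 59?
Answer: 3481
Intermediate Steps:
T² = 59² = 3481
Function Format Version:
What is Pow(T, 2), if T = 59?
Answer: 3481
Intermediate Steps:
Pow(T, 2) = Pow(59, 2) = 3481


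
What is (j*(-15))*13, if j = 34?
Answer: -6630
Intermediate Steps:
(j*(-15))*13 = (34*(-15))*13 = -510*13 = -6630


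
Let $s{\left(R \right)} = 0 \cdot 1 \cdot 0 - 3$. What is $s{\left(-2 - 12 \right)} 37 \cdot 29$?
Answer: $-3219$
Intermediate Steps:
$s{\left(R \right)} = -3$ ($s{\left(R \right)} = 0 \cdot 0 - 3 = 0 - 3 = -3$)
$s{\left(-2 - 12 \right)} 37 \cdot 29 = \left(-3\right) 37 \cdot 29 = \left(-111\right) 29 = -3219$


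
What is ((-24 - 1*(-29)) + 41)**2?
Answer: 2116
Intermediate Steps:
((-24 - 1*(-29)) + 41)**2 = ((-24 + 29) + 41)**2 = (5 + 41)**2 = 46**2 = 2116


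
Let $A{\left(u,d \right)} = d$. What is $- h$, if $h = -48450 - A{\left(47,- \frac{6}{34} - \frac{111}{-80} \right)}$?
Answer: $\frac{65893647}{1360} \approx 48451.0$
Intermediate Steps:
$h = - \frac{65893647}{1360}$ ($h = -48450 - \left(- \frac{6}{34} - \frac{111}{-80}\right) = -48450 - \left(\left(-6\right) \frac{1}{34} - - \frac{111}{80}\right) = -48450 - \left(- \frac{3}{17} + \frac{111}{80}\right) = -48450 - \frac{1647}{1360} = - \frac{65893647}{1360} \approx -48451.0$)
$- h = \left(-1\right) \left(- \frac{65893647}{1360}\right) = \frac{65893647}{1360}$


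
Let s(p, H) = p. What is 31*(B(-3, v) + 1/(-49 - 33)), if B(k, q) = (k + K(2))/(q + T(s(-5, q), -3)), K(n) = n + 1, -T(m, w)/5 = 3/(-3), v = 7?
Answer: -31/82 ≈ -0.37805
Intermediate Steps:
T(m, w) = 5 (T(m, w) = -15/(-3) = -15*(-1)/3 = -5*(-1) = 5)
K(n) = 1 + n
B(k, q) = (3 + k)/(5 + q) (B(k, q) = (k + (1 + 2))/(q + 5) = (k + 3)/(5 + q) = (3 + k)/(5 + q))
31*(B(-3, v) + 1/(-49 - 33)) = 31*((3 - 3)/(5 + 7) + 1/(-49 - 33)) = 31*(0/12 + 1/(-82)) = 31*((1/12)*0 - 1/82) = 31*(0 - 1/82) = 31*(-1/82) = -31/82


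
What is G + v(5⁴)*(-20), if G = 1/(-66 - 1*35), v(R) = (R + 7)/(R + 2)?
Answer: -1277267/63327 ≈ -20.169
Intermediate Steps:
v(R) = (7 + R)/(2 + R)
G = -1/101 (G = 1/(-66 - 35) = 1/(-101) = -1/101 ≈ -0.0099010)
G + v(5⁴)*(-20) = -1/101 + ((7 + 5⁴)/(2 + 5⁴))*(-20) = -1/101 + ((7 + 625)/(2 + 625))*(-20) = -1/101 + (632/627)*(-20) = -1/101 - 12640/627 = -1277267/63327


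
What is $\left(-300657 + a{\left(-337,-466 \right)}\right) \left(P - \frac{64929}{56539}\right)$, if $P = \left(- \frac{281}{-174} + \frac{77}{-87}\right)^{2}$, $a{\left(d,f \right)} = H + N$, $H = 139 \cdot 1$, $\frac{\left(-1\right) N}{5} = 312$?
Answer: $\frac{22739414980721}{122269626} \approx 1.8598 \cdot 10^{5}$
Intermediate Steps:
$N = -1560$ ($N = \left(-5\right) 312 = -1560$)
$H = 139$
$a{\left(d,f \right)} = -1421$ ($a{\left(d,f \right)} = 139 - 1560 = -1421$)
$P = \frac{16129}{30276}$ ($P = \left(\left(-281\right) \left(- \frac{1}{174}\right) + 77 \left(- \frac{1}{87}\right)\right)^{2} = \left(\frac{281}{174} - \frac{77}{87}\right)^{2} = \left(\frac{127}{174}\right)^{2} = \frac{16129}{30276} \approx 0.53273$)
$\left(-300657 + a{\left(-337,-466 \right)}\right) \left(P - \frac{64929}{56539}\right) = \left(-300657 - 1421\right) \left(\frac{16129}{30276} - \frac{64929}{56539}\right) = - 302078 \left(\frac{16129}{30276} - \frac{64929}{56539}\right) = \left(-302078\right) \left(- \frac{1053872873}{1711774764}\right) = \frac{22739414980721}{122269626}$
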